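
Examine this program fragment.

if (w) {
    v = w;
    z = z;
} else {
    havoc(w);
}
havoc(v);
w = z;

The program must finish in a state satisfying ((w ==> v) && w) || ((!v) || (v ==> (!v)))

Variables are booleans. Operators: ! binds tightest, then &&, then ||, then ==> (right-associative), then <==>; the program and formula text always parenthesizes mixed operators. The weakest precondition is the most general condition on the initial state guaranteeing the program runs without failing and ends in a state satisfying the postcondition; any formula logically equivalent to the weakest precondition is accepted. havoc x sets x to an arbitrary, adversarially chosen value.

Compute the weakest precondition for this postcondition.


Working backward. After the program, the postcondition ((w ==> v) && w) || ((!v) || (v ==> (!v))) must hold; in canonical form it is ((w ==> v) && w) || (!v) || (v ==> (!v)).
Before w := z: ((z ==> v) && z) || (!v) || (v ==> (!v))
Before havoc v: z
Then branch requires z; else branch requires z.
Before the if: (w ==> z) && ((!w) ==> z)
Answer: WP = (w ==> z) && ((!w) ==> z)


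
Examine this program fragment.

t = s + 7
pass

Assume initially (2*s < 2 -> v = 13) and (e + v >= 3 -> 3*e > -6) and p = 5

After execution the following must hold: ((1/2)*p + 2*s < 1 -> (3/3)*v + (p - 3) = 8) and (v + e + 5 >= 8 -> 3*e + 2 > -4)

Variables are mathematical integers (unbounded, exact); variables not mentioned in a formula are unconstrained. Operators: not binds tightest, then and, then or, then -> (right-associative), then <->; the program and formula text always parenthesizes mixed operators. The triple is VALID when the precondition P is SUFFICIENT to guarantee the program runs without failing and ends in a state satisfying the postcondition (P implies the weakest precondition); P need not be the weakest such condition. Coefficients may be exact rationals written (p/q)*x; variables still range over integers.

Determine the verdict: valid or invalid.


Working backward. After the program, the postcondition ((1/2)*p + 2*s < 1 -> (3/3)*v + (p - 3) = 8) and (v + e + 5 >= 8 -> 3*e + 2 > -4) must hold; in canonical form it is ((1/2)*p + 2*s < 1 -> p + v = 11) and (e + v >= 3 -> 3*e > -6).
Before skip: ((1/2)*p + 2*s < 1 -> p + v = 11) and (e + v >= 3 -> 3*e > -6)
Before t := s + 7: ((1/2)*p + 2*s < 1 -> p + v = 11) and (e + v >= 3 -> 3*e > -6)
The weakest precondition is ((1/2)*p + 2*s < 1 -> p + v = 11) and (e + v >= 3 -> 3*e > -6).
Check whether (2*s < 2 -> v = 13) and (e + v >= 3 -> 3*e > -6) and p = 5 implies it.
Countermodel: at the initial state e = -11, p = 5, s = -1, v = 13, the precondition holds but the weakest precondition fails.
Answer: invalid


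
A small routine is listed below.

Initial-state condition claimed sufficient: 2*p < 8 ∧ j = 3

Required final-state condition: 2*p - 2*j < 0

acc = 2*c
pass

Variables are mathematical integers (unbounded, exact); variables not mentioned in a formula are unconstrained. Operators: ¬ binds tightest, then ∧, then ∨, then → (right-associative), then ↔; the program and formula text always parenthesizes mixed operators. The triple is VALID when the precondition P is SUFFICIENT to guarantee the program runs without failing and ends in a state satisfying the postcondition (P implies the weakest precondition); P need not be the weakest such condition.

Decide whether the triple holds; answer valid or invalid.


Working backward. After the program, the postcondition 2*p - 2*j < 0 must hold; in canonical form it is 2*p < 2*j.
Before skip: 2*p < 2*j
Before acc := 2*c: 2*p < 2*j
The weakest precondition is 2*p < 2*j.
Check whether 2*p < 8 ∧ j = 3 implies it.
Countermodel: at the initial state j = 3, p = 3, the precondition holds but the weakest precondition fails.
Answer: invalid


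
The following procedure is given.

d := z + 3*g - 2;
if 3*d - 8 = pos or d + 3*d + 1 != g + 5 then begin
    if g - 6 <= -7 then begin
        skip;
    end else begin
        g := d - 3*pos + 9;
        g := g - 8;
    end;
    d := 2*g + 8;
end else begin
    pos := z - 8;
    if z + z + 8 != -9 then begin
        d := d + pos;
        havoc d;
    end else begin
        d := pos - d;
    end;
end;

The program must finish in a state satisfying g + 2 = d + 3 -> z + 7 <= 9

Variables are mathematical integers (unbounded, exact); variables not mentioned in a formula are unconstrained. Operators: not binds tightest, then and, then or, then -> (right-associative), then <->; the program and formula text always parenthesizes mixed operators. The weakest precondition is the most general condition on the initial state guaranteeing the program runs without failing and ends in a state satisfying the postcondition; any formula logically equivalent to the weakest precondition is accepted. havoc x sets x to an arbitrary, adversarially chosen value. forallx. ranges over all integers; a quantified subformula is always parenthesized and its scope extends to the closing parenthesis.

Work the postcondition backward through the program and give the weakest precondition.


Working backward. After the program, the postcondition g + 2 = d + 3 -> z + 7 <= 9 must hold; in canonical form it is g = d + 1 -> z <= 2.
Then branch requires (g <= -1 -> (g = -9 -> z <= 2)) and ((not (g <= -1)) -> (3*pos = d + 10 -> z <= 2)); else branch requires (2*z != -17 -> (forall d_1. (g = d_1 + 1 -> z <= 2))) and ((not (2*z != -17)) -> (d + g = z - 7 -> z <= 2)).
Before the if: ((3*d = pos + 8 or 4*d != g + 4) -> ((g <= -1 -> (g = -9 -> z <= 2)) and ((not (g <= -1)) -> (3*pos = d + 10 -> z <= 2)))) and ((not (3*d = pos + 8 or 4*d != g + 4)) -> ((2*z != -17 -> (forall d_1. (g = d_1 + 1 -> z <= 2))) and ((not (2*z != -17)) -> (d + g = z - 7 -> z <= 2))))
Before d := z + 3*g - 2: ((9*g + 3*z = pos + 14 or 11*g + 4*z != 12) -> ((g <= -1 -> (g = -9 -> z <= 2)) and ((not (g <= -1)) -> (3*pos = 3*g + z + 8 -> z <= 2)))) and ((not (9*g + 3*z = pos + 14 or 11*g + 4*z != 12)) -> ((2*z != -17 -> (forall d_1. (g = d_1 + 1 -> z <= 2))) and ((not (2*z != -17)) -> (4*g = -5 -> z <= 2))))
Answer: WP = ((9*g + 3*z = pos + 14 or 11*g + 4*z != 12) -> ((g <= -1 -> (g = -9 -> z <= 2)) and ((not (g <= -1)) -> (3*pos = 3*g + z + 8 -> z <= 2)))) and ((not (9*g + 3*z = pos + 14 or 11*g + 4*z != 12)) -> ((2*z != -17 -> (forall d_1. (g = d_1 + 1 -> z <= 2))) and ((not (2*z != -17)) -> (4*g = -5 -> z <= 2))))


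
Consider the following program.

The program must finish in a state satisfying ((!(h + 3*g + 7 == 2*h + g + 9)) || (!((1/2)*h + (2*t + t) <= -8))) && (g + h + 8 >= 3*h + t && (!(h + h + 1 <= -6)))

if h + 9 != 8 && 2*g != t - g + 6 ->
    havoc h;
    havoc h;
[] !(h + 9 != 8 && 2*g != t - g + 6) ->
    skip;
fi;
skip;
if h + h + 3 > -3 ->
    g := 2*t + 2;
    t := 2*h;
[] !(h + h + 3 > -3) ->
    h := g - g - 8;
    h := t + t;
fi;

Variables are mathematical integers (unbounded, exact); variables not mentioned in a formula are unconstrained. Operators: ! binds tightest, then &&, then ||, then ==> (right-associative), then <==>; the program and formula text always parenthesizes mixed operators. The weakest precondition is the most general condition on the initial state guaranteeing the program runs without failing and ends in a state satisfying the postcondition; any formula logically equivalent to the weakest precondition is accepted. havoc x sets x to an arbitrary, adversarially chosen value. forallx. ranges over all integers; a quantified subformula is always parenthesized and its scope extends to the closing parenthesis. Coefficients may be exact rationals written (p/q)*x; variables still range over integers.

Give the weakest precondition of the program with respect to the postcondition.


Working backward. After the program, the postcondition ((!(h + 3*g + 7 == 2*h + g + 9)) || (!((1/2)*h + (2*t + t) <= -8))) && (g + h + 8 >= 3*h + t && (!(h + h + 1 <= -6))) must hold; in canonical form it is ((!(2*g == h + 2)) || (!((1/2)*h + 3*t <= -8))) && g >= 2*h + t - 8 && (!(2*h <= -7)).
Then branch requires ((!(4*t == h - 2)) || (!((13/2)*h <= -8))) && 2*t >= 4*h - 10 && (!(2*h <= -7)); else branch requires ((!(2*g == 2*t + 2)) || (!(4*t <= -8))) && g >= 5*t - 8 && (!(4*t <= -7)).
Before the if: (2*h > -6 ==> (((!(4*t == h - 2)) || (!((13/2)*h <= -8))) && 2*t >= 4*h - 10 && (!(2*h <= -7)))) && ((!(2*h > -6)) ==> (((!(2*g == 2*t + 2)) || (!(4*t <= -8))) && g >= 5*t - 8 && (!(4*t <= -7))))
Before skip: (2*h > -6 ==> (((!(4*t == h - 2)) || (!((13/2)*h <= -8))) && 2*t >= 4*h - 10 && (!(2*h <= -7)))) && ((!(2*h > -6)) ==> (((!(2*g == 2*t + 2)) || (!(4*t <= -8))) && g >= 5*t - 8 && (!(4*t <= -7))))
Then branch requires forall h_1. ((2*h_1 > -6 ==> (((!(4*t == h_1 - 2)) || (!((13/2)*h_1 <= -8))) && 2*t >= 4*h_1 - 10 && (!(2*h_1 <= -7)))) && ((!(2*h_1 > -6)) ==> (((!(2*g == 2*t + 2)) || (!(4*t <= -8))) && g >= 5*t - 8 && (!(4*t <= -7))))); else branch requires (2*h > -6 ==> (((!(4*t == h - 2)) || (!((13/2)*h <= -8))) && 2*t >= 4*h - 10 && (!(2*h <= -7)))) && ((!(2*h > -6)) ==> (((!(2*g == 2*t + 2)) || (!(4*t <= -8))) && g >= 5*t - 8 && (!(4*t <= -7)))).
Before the if: ((h != -1 && 3*g != t + 6) ==> (forall h_1. ((2*h_1 > -6 ==> (((!(4*t == h_1 - 2)) || (!((13/2)*h_1 <= -8))) && 2*t >= 4*h_1 - 10 && (!(2*h_1 <= -7)))) && ((!(2*h_1 > -6)) ==> (((!(2*g == 2*t + 2)) || (!(4*t <= -8))) && g >= 5*t - 8 && (!(4*t <= -7))))))) && ((!(h != -1 && 3*g != t + 6)) ==> ((2*h > -6 ==> (((!(4*t == h - 2)) || (!((13/2)*h <= -8))) && 2*t >= 4*h - 10 && (!(2*h <= -7)))) && ((!(2*h > -6)) ==> (((!(2*g == 2*t + 2)) || (!(4*t <= -8))) && g >= 5*t - 8 && (!(4*t <= -7))))))
Answer: WP = ((h != -1 && 3*g != t + 6) ==> (forall h_1. ((2*h_1 > -6 ==> (((!(4*t == h_1 - 2)) || (!((13/2)*h_1 <= -8))) && 2*t >= 4*h_1 - 10 && (!(2*h_1 <= -7)))) && ((!(2*h_1 > -6)) ==> (((!(2*g == 2*t + 2)) || (!(4*t <= -8))) && g >= 5*t - 8 && (!(4*t <= -7))))))) && ((!(h != -1 && 3*g != t + 6)) ==> ((2*h > -6 ==> (((!(4*t == h - 2)) || (!((13/2)*h <= -8))) && 2*t >= 4*h - 10 && (!(2*h <= -7)))) && ((!(2*h > -6)) ==> (((!(2*g == 2*t + 2)) || (!(4*t <= -8))) && g >= 5*t - 8 && (!(4*t <= -7))))))


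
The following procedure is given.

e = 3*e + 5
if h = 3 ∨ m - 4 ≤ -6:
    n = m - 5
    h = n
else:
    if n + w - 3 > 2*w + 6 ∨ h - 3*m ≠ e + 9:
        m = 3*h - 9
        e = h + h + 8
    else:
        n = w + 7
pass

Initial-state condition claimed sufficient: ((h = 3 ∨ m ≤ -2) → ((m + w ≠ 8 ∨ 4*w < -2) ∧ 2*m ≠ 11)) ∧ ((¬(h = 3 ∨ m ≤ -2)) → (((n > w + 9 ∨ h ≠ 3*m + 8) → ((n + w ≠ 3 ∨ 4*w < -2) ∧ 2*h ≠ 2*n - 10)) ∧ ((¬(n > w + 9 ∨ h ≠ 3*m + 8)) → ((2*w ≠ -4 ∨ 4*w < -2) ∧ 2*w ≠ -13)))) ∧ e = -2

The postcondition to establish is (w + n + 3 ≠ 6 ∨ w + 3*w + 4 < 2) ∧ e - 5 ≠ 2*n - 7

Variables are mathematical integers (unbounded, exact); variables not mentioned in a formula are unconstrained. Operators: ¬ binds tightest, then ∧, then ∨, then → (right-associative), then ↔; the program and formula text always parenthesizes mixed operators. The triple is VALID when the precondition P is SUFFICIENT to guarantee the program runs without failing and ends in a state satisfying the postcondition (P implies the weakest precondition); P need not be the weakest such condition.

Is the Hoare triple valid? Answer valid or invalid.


Working backward. After the program, the postcondition (w + n + 3 ≠ 6 ∨ w + 3*w + 4 < 2) ∧ e - 5 ≠ 2*n - 7 must hold; in canonical form it is (n + w ≠ 3 ∨ 4*w < -2) ∧ e ≠ 2*n - 2.
Before skip: (n + w ≠ 3 ∨ 4*w < -2) ∧ e ≠ 2*n - 2
Then branch requires (m + w ≠ 8 ∨ 4*w < -2) ∧ e ≠ 2*m - 12; else branch requires ((n > w + 9 ∨ h ≠ e + 3*m + 9) → ((n + w ≠ 3 ∨ 4*w < -2) ∧ 2*h ≠ 2*n - 10)) ∧ ((¬(n > w + 9 ∨ h ≠ e + 3*m + 9)) → ((2*w ≠ -4 ∨ 4*w < -2) ∧ e ≠ 2*w + 12)).
Before the if: ((h = 3 ∨ m ≤ -2) → ((m + w ≠ 8 ∨ 4*w < -2) ∧ e ≠ 2*m - 12)) ∧ ((¬(h = 3 ∨ m ≤ -2)) → (((n > w + 9 ∨ h ≠ e + 3*m + 9) → ((n + w ≠ 3 ∨ 4*w < -2) ∧ 2*h ≠ 2*n - 10)) ∧ ((¬(n > w + 9 ∨ h ≠ e + 3*m + 9)) → ((2*w ≠ -4 ∨ 4*w < -2) ∧ e ≠ 2*w + 12))))
Before e := 3*e + 5: ((h = 3 ∨ m ≤ -2) → ((m + w ≠ 8 ∨ 4*w < -2) ∧ 3*e ≠ 2*m - 17)) ∧ ((¬(h = 3 ∨ m ≤ -2)) → (((n > w + 9 ∨ h ≠ 3*e + 3*m + 14) → ((n + w ≠ 3 ∨ 4*w < -2) ∧ 2*h ≠ 2*n - 10)) ∧ ((¬(n > w + 9 ∨ h ≠ 3*e + 3*m + 14)) → ((2*w ≠ -4 ∨ 4*w < -2) ∧ 3*e ≠ 2*w + 7))))
The weakest precondition is ((h = 3 ∨ m ≤ -2) → ((m + w ≠ 8 ∨ 4*w < -2) ∧ 3*e ≠ 2*m - 17)) ∧ ((¬(h = 3 ∨ m ≤ -2)) → (((n > w + 9 ∨ h ≠ 3*e + 3*m + 14) → ((n + w ≠ 3 ∨ 4*w < -2) ∧ 2*h ≠ 2*n - 10)) ∧ ((¬(n > w + 9 ∨ h ≠ 3*e + 3*m + 14)) → ((2*w ≠ -4 ∨ 4*w < -2) ∧ 3*e ≠ 2*w + 7)))).
Check whether ((h = 3 ∨ m ≤ -2) → ((m + w ≠ 8 ∨ 4*w < -2) ∧ 2*m ≠ 11)) ∧ ((¬(h = 3 ∨ m ≤ -2)) → (((n > w + 9 ∨ h ≠ 3*m + 8) → ((n + w ≠ 3 ∨ 4*w < -2) ∧ 2*h ≠ 2*n - 10)) ∧ ((¬(n > w + 9 ∨ h ≠ 3*m + 8)) → ((2*w ≠ -4 ∨ 4*w < -2) ∧ 2*w ≠ -13)))) ∧ e = -2 implies it.
Every state satisfying the precondition satisfies the weakest precondition: the implication holds.
Answer: valid


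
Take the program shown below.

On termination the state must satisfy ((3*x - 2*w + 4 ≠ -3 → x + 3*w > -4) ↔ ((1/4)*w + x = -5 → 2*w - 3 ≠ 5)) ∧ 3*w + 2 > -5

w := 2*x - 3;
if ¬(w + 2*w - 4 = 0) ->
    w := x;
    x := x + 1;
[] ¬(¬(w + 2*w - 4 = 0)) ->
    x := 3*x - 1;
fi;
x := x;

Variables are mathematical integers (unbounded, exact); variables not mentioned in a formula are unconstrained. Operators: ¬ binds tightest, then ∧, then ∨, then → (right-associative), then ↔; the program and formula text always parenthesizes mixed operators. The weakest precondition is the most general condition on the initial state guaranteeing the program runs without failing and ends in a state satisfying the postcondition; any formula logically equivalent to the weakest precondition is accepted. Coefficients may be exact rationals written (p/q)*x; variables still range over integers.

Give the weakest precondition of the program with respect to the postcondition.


Working backward. After the program, the postcondition ((3*x - 2*w + 4 ≠ -3 → x + 3*w > -4) ↔ ((1/4)*w + x = -5 → 2*w - 3 ≠ 5)) ∧ 3*w + 2 > -5 must hold; in canonical form it is ((3*x ≠ 2*w - 7 → 3*w + x > -4) ↔ ((1/4)*w + x = -5 → 2*w ≠ 8)) ∧ 3*w > -7.
Before x := x: ((3*x ≠ 2*w - 7 → 3*w + x > -4) ↔ ((1/4)*w + x = -5 → 2*w ≠ 8)) ∧ 3*w > -7
Then branch requires ((x ≠ -10 → 4*x > -5) ↔ ((5/4)*x = -6 → 2*x ≠ 8)) ∧ 3*x > -7; else branch requires ((9*x ≠ 2*w - 4 → 3*w + 3*x > -3) ↔ ((1/4)*w + 3*x = -4 → 2*w ≠ 8)) ∧ 3*w > -7.
Before the if: ((¬(3*w = 4)) → (((x ≠ -10 → 4*x > -5) ↔ ((5/4)*x = -6 → 2*x ≠ 8)) ∧ 3*x > -7)) ∧ (3*w = 4 → (((9*x ≠ 2*w - 4 → 3*w + 3*x > -3) ↔ ((1/4)*w + 3*x = -4 → 2*w ≠ 8)) ∧ 3*w > -7))
Before w := 2*x - 3: ((¬(6*x = 13)) → (((x ≠ -10 → 4*x > -5) ↔ ((5/4)*x = -6 → 2*x ≠ 8)) ∧ 3*x > -7)) ∧ (6*x = 13 → (((5*x ≠ -10 → 9*x > 6) ↔ ((7/2)*x = -13/4 → 4*x ≠ 14)) ∧ 6*x > 2))
Answer: WP = ((¬(6*x = 13)) → (((x ≠ -10 → 4*x > -5) ↔ ((5/4)*x = -6 → 2*x ≠ 8)) ∧ 3*x > -7)) ∧ (6*x = 13 → (((5*x ≠ -10 → 9*x > 6) ↔ ((7/2)*x = -13/4 → 4*x ≠ 14)) ∧ 6*x > 2))


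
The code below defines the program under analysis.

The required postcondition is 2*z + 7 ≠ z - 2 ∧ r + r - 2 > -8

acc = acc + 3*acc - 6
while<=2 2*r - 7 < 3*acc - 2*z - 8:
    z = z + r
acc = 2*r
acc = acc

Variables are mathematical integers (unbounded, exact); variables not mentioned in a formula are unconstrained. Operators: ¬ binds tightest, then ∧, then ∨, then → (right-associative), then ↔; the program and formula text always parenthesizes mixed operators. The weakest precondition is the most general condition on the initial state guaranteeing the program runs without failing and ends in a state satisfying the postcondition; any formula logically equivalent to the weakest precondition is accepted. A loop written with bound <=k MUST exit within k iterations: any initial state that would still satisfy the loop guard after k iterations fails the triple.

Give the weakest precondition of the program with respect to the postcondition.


Working backward. After the program, the postcondition 2*z + 7 ≠ z - 2 ∧ r + r - 2 > -8 must hold; in canonical form it is z ≠ -9 ∧ 2*r > -6.
Before acc := acc: z ≠ -9 ∧ 2*r > -6
Before acc := 2*r: z ≠ -9 ∧ 2*r > -6
Before the loop (bound <=2), unroll the exhaustion recursion (WP_0 = exit-now case; WP_j = one more guarded iteration, up to j = 2):
  WP_0: (¬(2*r + 2*z < 3*acc - 1)) ∧ z ≠ -9 ∧ 2*r > -6
  WP_1: (2*r + 2*z < 3*acc - 1 → ((¬(4*r + 2*z < 3*acc - 1)) ∧ r + z ≠ -9 ∧ 2*r > -6)) ∧ ((¬(2*r + 2*z < 3*acc - 1)) → (z ≠ -9 ∧ 2*r > -6))
  WP_2: (2*r + 2*z < 3*acc - 1 → ((4*r + 2*z < 3*acc - 1 → ((¬(6*r + 2*z < 3*acc - 1)) ∧ 2*r + z ≠ -9 ∧ 2*r > -6)) ∧ ((¬(4*r + 2*z < 3*acc - 1)) → (r + z ≠ -9 ∧ 2*r > -6)))) ∧ ((¬(2*r + 2*z < 3*acc - 1)) → (z ≠ -9 ∧ 2*r > -6))
So before the loop: (2*r + 2*z < 3*acc - 1 → ((4*r + 2*z < 3*acc - 1 → ((¬(6*r + 2*z < 3*acc - 1)) ∧ 2*r + z ≠ -9 ∧ 2*r > -6)) ∧ ((¬(4*r + 2*z < 3*acc - 1)) → (r + z ≠ -9 ∧ 2*r > -6)))) ∧ ((¬(2*r + 2*z < 3*acc - 1)) → (z ≠ -9 ∧ 2*r > -6))
Before acc := acc + 3*acc - 6: (2*r + 2*z < 12*acc - 19 → ((4*r + 2*z < 12*acc - 19 → ((¬(6*r + 2*z < 12*acc - 19)) ∧ 2*r + z ≠ -9 ∧ 2*r > -6)) ∧ ((¬(4*r + 2*z < 12*acc - 19)) → (r + z ≠ -9 ∧ 2*r > -6)))) ∧ ((¬(2*r + 2*z < 12*acc - 19)) → (z ≠ -9 ∧ 2*r > -6))
Answer: WP = (2*r + 2*z < 12*acc - 19 → ((4*r + 2*z < 12*acc - 19 → ((¬(6*r + 2*z < 12*acc - 19)) ∧ 2*r + z ≠ -9 ∧ 2*r > -6)) ∧ ((¬(4*r + 2*z < 12*acc - 19)) → (r + z ≠ -9 ∧ 2*r > -6)))) ∧ ((¬(2*r + 2*z < 12*acc - 19)) → (z ≠ -9 ∧ 2*r > -6))


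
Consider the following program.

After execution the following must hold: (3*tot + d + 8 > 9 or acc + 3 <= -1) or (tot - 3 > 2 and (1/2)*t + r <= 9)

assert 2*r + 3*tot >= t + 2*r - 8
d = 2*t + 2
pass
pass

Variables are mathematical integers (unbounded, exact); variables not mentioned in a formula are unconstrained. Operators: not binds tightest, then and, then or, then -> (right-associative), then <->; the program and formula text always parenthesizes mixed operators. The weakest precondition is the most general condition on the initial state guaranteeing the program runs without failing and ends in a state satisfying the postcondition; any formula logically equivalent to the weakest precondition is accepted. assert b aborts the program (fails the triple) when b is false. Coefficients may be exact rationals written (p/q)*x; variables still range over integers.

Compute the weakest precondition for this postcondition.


Working backward. After the program, the postcondition (3*tot + d + 8 > 9 or acc + 3 <= -1) or (tot - 3 > 2 and (1/2)*t + r <= 9) must hold; in canonical form it is d + 3*tot > 1 or acc <= -4 or (tot > 5 and r + (1/2)*t <= 9).
Before skip: d + 3*tot > 1 or acc <= -4 or (tot > 5 and r + (1/2)*t <= 9)
Before skip: d + 3*tot > 1 or acc <= -4 or (tot > 5 and r + (1/2)*t <= 9)
Before d := 2*t + 2: 2*t + 3*tot > -1 or acc <= -4 or (tot > 5 and r + (1/2)*t <= 9)
Before assert 2*r + 3*tot >= t + 2*r - 8: 3*tot >= t - 8 and (2*t + 3*tot > -1 or acc <= -4 or (tot > 5 and r + (1/2)*t <= 9))
Answer: WP = 3*tot >= t - 8 and (2*t + 3*tot > -1 or acc <= -4 or (tot > 5 and r + (1/2)*t <= 9))


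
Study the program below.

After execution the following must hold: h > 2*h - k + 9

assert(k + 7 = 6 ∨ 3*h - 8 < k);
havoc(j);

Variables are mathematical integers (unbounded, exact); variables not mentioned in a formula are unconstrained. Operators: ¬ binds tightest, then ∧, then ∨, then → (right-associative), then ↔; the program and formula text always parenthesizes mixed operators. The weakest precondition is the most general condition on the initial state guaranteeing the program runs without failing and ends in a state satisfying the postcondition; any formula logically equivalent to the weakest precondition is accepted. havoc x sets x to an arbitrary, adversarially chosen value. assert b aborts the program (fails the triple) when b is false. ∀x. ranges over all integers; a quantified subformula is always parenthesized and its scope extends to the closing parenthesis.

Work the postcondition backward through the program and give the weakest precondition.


Working backward. After the program, the postcondition h > 2*h - k + 9 must hold; in canonical form it is k > h + 9.
Before havoc j: k > h + 9
Before assert k + 7 = 6 ∨ 3*h - 8 < k: (k = -1 ∨ 3*h < k + 8) ∧ k > h + 9
Answer: WP = (k = -1 ∨ 3*h < k + 8) ∧ k > h + 9


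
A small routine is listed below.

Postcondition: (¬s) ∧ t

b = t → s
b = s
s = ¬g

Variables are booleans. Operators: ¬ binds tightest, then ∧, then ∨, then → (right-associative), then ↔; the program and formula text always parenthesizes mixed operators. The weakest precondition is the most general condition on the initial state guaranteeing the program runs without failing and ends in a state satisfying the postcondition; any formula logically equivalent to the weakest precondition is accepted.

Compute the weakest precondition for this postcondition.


Working backward. After the program, (¬s) ∧ t must hold.
Before s := ¬g: g ∧ t
Before b := s: g ∧ t
Before b := t → s: g ∧ t
Answer: WP = g ∧ t


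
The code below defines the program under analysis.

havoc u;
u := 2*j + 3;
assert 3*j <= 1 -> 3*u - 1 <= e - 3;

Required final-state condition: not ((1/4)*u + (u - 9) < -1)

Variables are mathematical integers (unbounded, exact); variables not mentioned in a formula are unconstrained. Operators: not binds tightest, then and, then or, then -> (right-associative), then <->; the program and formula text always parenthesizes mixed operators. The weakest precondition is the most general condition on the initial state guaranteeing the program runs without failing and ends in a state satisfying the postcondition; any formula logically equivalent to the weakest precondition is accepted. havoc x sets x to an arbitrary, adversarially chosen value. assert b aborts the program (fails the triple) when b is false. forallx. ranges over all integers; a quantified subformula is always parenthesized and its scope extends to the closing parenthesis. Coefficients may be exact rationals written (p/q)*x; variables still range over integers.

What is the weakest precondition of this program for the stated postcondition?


Working backward. After the program, the postcondition not ((1/4)*u + (u - 9) < -1) must hold; in canonical form it is not ((5/4)*u < 8).
Before assert 3*j <= 1 -> 3*u - 1 <= e - 3: (3*j <= 1 -> 3*u <= e - 2) and (not ((5/4)*u < 8))
Before u := 2*j + 3: (3*j <= 1 -> 6*j <= e - 11) and (not ((5/2)*j < 17/4))
Before havoc u: (3*j <= 1 -> 6*j <= e - 11) and (not ((5/2)*j < 17/4))
Answer: WP = (3*j <= 1 -> 6*j <= e - 11) and (not ((5/2)*j < 17/4))


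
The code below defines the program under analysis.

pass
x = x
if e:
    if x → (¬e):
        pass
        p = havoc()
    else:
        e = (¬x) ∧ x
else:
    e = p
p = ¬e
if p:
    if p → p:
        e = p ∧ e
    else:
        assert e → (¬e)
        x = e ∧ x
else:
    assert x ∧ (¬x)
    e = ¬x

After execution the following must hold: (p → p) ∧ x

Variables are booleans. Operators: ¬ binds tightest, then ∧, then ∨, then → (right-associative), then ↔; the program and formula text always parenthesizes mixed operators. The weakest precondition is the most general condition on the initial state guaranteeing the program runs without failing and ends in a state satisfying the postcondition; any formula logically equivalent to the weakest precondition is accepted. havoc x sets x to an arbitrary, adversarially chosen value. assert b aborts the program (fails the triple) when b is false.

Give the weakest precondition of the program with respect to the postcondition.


Working backward. After the program, the postcondition (p → p) ∧ x must hold; in canonical form it is x.
Then branch requires x; else branch requires false.
Before the if: (p → x) ∧ p
Before p := ¬e: ((¬e) → x) ∧ (¬e)
Then branch requires ((x → (¬e)) → (((¬e) → x) ∧ (¬e))) ∧ ((¬(x → (¬e))) → x); else branch requires ((¬p) → x) ∧ (¬p).
Before the if: (e → (((x → (¬e)) → (((¬e) → x) ∧ (¬e))) ∧ ((¬(x → (¬e))) → x))) ∧ ((¬e) → (((¬p) → x) ∧ (¬p)))
Before x := x: (e → (((x → (¬e)) → (((¬e) → x) ∧ (¬e))) ∧ ((¬(x → (¬e))) → x))) ∧ ((¬e) → (((¬p) → x) ∧ (¬p)))
Before skip: (e → (((x → (¬e)) → (((¬e) → x) ∧ (¬e))) ∧ ((¬(x → (¬e))) → x))) ∧ ((¬e) → (((¬p) → x) ∧ (¬p)))
Answer: WP = (e → (((x → (¬e)) → (((¬e) → x) ∧ (¬e))) ∧ ((¬(x → (¬e))) → x))) ∧ ((¬e) → (((¬p) → x) ∧ (¬p)))


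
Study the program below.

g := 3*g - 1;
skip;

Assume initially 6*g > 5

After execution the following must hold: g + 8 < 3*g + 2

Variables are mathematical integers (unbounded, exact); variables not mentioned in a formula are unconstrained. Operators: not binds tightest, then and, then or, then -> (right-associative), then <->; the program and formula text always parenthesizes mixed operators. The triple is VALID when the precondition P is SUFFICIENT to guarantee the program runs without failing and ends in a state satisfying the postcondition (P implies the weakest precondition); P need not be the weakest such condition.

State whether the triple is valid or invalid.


Working backward. After the program, the postcondition g + 8 < 3*g + 2 must hold; in canonical form it is 2*g > 6.
Before skip: 2*g > 6
Before g := 3*g - 1: 6*g > 8
The weakest precondition is 6*g > 8.
Check whether 6*g > 5 implies it.
Countermodel: at the initial state g = 1, the precondition holds but the weakest precondition fails.
Answer: invalid


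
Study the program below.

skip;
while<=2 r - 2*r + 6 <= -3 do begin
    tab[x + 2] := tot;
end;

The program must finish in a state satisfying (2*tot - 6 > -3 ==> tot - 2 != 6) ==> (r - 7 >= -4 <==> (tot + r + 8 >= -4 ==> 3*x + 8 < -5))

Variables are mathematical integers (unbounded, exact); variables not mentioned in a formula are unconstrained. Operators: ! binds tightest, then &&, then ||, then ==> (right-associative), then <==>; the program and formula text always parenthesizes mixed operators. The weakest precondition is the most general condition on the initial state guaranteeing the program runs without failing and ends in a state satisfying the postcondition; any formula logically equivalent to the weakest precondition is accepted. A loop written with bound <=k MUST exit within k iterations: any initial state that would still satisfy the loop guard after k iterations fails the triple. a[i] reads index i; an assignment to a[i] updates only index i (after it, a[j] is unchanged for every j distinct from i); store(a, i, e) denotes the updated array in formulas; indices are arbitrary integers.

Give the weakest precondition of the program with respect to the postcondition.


Working backward. After the program, the postcondition (2*tot - 6 > -3 ==> tot - 2 != 6) ==> (r - 7 >= -4 <==> (tot + r + 8 >= -4 ==> 3*x + 8 < -5)) must hold; in canonical form it is (2*tot > 3 ==> tot != 8) ==> (r >= 3 <==> (r + tot >= -12 ==> 3*x < -13)).
Before the loop (bound <=2), unroll the exhaustion recursion (WP_0 = exit-now case; WP_j = one more guarded iteration, up to j = 2):
  WP_0: (!(r >= 9)) && ((2*tot > 3 ==> tot != 8) ==> (r >= 3 <==> (r + tot >= -12 ==> 3*x < -13)))
  WP_1: (r >= 9 ==> ((!(r >= 9)) && ((2*tot > 3 ==> tot != 8) ==> (r >= 3 <==> (r + tot >= -12 ==> 3*x < -13))))) && ((!(r >= 9)) ==> ((2*tot > 3 ==> tot != 8) ==> (r >= 3 <==> (r + tot >= -12 ==> 3*x < -13))))
  WP_2: (r >= 9 ==> ((r >= 9 ==> ((!(r >= 9)) && ((2*tot > 3 ==> tot != 8) ==> (r >= 3 <==> (r + tot >= -12 ==> 3*x < -13))))) && ((!(r >= 9)) ==> ((2*tot > 3 ==> tot != 8) ==> (r >= 3 <==> (r + tot >= -12 ==> 3*x < -13)))))) && ((!(r >= 9)) ==> ((2*tot > 3 ==> tot != 8) ==> (r >= 3 <==> (r + tot >= -12 ==> 3*x < -13))))
So before the loop: (r >= 9 ==> ((r >= 9 ==> ((!(r >= 9)) && ((2*tot > 3 ==> tot != 8) ==> (r >= 3 <==> (r + tot >= -12 ==> 3*x < -13))))) && ((!(r >= 9)) ==> ((2*tot > 3 ==> tot != 8) ==> (r >= 3 <==> (r + tot >= -12 ==> 3*x < -13)))))) && ((!(r >= 9)) ==> ((2*tot > 3 ==> tot != 8) ==> (r >= 3 <==> (r + tot >= -12 ==> 3*x < -13))))
Before skip: (r >= 9 ==> ((r >= 9 ==> ((!(r >= 9)) && ((2*tot > 3 ==> tot != 8) ==> (r >= 3 <==> (r + tot >= -12 ==> 3*x < -13))))) && ((!(r >= 9)) ==> ((2*tot > 3 ==> tot != 8) ==> (r >= 3 <==> (r + tot >= -12 ==> 3*x < -13)))))) && ((!(r >= 9)) ==> ((2*tot > 3 ==> tot != 8) ==> (r >= 3 <==> (r + tot >= -12 ==> 3*x < -13))))
Answer: WP = (r >= 9 ==> ((r >= 9 ==> ((!(r >= 9)) && ((2*tot > 3 ==> tot != 8) ==> (r >= 3 <==> (r + tot >= -12 ==> 3*x < -13))))) && ((!(r >= 9)) ==> ((2*tot > 3 ==> tot != 8) ==> (r >= 3 <==> (r + tot >= -12 ==> 3*x < -13)))))) && ((!(r >= 9)) ==> ((2*tot > 3 ==> tot != 8) ==> (r >= 3 <==> (r + tot >= -12 ==> 3*x < -13))))


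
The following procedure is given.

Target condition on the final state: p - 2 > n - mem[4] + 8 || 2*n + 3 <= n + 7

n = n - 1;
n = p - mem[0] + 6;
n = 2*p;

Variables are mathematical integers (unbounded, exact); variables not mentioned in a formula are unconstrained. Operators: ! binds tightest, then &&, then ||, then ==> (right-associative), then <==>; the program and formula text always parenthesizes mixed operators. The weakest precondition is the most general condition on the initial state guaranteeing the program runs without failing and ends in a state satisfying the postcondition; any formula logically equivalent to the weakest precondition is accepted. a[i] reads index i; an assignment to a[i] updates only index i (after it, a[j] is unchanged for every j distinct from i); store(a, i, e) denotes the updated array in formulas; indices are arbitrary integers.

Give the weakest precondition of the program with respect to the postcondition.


Working backward. After the program, the postcondition p - 2 > n - mem[4] + 8 || 2*n + 3 <= n + 7 must hold; in canonical form it is mem[4] + p > n + 10 || n <= 4.
Before n := 2*p: mem[4] > p + 10 || 2*p <= 4
Before n := p - mem[0] + 6: mem[4] > p + 10 || 2*p <= 4
Before n := n - 1: mem[4] > p + 10 || 2*p <= 4
Answer: WP = mem[4] > p + 10 || 2*p <= 4


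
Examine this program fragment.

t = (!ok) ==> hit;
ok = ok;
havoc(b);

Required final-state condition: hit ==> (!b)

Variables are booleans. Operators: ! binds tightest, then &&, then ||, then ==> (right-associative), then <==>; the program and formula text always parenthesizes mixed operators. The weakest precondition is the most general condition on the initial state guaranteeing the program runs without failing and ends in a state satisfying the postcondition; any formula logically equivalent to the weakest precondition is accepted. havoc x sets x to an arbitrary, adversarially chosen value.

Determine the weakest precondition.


Working backward. After the program, hit ==> (!b) must hold.
Before havoc b: !hit
Before ok := ok: !hit
Before t := (!ok) ==> hit: !hit
Answer: WP = !hit


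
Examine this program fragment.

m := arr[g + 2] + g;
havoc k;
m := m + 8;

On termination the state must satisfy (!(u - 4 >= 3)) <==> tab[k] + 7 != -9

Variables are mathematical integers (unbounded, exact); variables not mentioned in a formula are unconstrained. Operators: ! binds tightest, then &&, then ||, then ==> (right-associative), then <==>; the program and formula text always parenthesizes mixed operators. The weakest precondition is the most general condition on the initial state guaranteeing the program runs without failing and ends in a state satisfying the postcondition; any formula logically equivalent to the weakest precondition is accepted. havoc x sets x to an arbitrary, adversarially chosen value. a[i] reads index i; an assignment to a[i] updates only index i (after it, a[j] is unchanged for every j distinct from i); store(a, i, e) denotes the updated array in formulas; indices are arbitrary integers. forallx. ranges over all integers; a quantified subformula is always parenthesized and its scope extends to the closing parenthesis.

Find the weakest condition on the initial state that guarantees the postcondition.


Working backward. After the program, the postcondition (!(u - 4 >= 3)) <==> tab[k] + 7 != -9 must hold; in canonical form it is (!(u >= 7)) <==> tab[k] != -16.
Before m := m + 8: (!(u >= 7)) <==> tab[k] != -16
Before havoc k: forall k_1. ((!(u >= 7)) <==> tab[k_1] != -16)
Before m := arr[g + 2] + g: forall k_1. ((!(u >= 7)) <==> tab[k_1] != -16)
Answer: WP = forall k_1. ((!(u >= 7)) <==> tab[k_1] != -16)


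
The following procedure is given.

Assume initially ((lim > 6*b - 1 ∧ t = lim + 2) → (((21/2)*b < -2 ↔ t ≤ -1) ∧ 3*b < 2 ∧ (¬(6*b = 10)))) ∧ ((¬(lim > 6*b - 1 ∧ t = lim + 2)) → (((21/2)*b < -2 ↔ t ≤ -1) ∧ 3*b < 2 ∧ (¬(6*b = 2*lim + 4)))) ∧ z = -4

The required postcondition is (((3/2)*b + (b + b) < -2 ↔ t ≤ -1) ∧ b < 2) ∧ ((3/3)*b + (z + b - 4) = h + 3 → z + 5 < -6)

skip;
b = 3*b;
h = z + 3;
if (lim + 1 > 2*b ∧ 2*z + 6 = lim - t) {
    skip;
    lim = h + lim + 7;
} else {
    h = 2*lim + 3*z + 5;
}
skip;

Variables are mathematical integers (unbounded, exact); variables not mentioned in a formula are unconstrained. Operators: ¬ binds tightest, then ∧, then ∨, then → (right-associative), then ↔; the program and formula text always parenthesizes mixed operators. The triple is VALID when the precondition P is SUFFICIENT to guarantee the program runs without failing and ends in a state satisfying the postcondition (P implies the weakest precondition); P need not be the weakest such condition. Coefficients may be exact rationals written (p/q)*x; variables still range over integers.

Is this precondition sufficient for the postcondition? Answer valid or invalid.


Working backward. After the program, the postcondition (((3/2)*b + (b + b) < -2 ↔ t ≤ -1) ∧ b < 2) ∧ ((3/3)*b + (z + b - 4) = h + 3 → z + 5 < -6) must hold; in canonical form it is ((7/2)*b < -2 ↔ t ≤ -1) ∧ b < 2 ∧ (2*b + z = h + 7 → z < -11).
Before skip: ((7/2)*b < -2 ↔ t ≤ -1) ∧ b < 2 ∧ (2*b + z = h + 7 → z < -11)
Then branch requires ((7/2)*b < -2 ↔ t ≤ -1) ∧ b < 2 ∧ (2*b + z = h + 7 → z < -11); else branch requires ((7/2)*b < -2 ↔ t ≤ -1) ∧ b < 2 ∧ (2*b = 2*lim + 2*z + 12 → z < -11).
Before the if: ((lim > 2*b - 1 ∧ t + 2*z = lim - 6) → (((7/2)*b < -2 ↔ t ≤ -1) ∧ b < 2 ∧ (2*b + z = h + 7 → z < -11))) ∧ ((¬(lim > 2*b - 1 ∧ t + 2*z = lim - 6)) → (((7/2)*b < -2 ↔ t ≤ -1) ∧ b < 2 ∧ (2*b = 2*lim + 2*z + 12 → z < -11)))
Before h := z + 3: ((lim > 2*b - 1 ∧ t + 2*z = lim - 6) → (((7/2)*b < -2 ↔ t ≤ -1) ∧ b < 2 ∧ (2*b = 10 → z < -11))) ∧ ((¬(lim > 2*b - 1 ∧ t + 2*z = lim - 6)) → (((7/2)*b < -2 ↔ t ≤ -1) ∧ b < 2 ∧ (2*b = 2*lim + 2*z + 12 → z < -11)))
Before b := 3*b: ((lim > 6*b - 1 ∧ t + 2*z = lim - 6) → (((21/2)*b < -2 ↔ t ≤ -1) ∧ 3*b < 2 ∧ (6*b = 10 → z < -11))) ∧ ((¬(lim > 6*b - 1 ∧ t + 2*z = lim - 6)) → (((21/2)*b < -2 ↔ t ≤ -1) ∧ 3*b < 2 ∧ (6*b = 2*lim + 2*z + 12 → z < -11)))
Before skip: ((lim > 6*b - 1 ∧ t + 2*z = lim - 6) → (((21/2)*b < -2 ↔ t ≤ -1) ∧ 3*b < 2 ∧ (6*b = 10 → z < -11))) ∧ ((¬(lim > 6*b - 1 ∧ t + 2*z = lim - 6)) → (((21/2)*b < -2 ↔ t ≤ -1) ∧ 3*b < 2 ∧ (6*b = 2*lim + 2*z + 12 → z < -11)))
The weakest precondition is ((lim > 6*b - 1 ∧ t + 2*z = lim - 6) → (((21/2)*b < -2 ↔ t ≤ -1) ∧ 3*b < 2 ∧ (6*b = 10 → z < -11))) ∧ ((¬(lim > 6*b - 1 ∧ t + 2*z = lim - 6)) → (((21/2)*b < -2 ↔ t ≤ -1) ∧ 3*b < 2 ∧ (6*b = 2*lim + 2*z + 12 → z < -11))).
Check whether ((lim > 6*b - 1 ∧ t = lim + 2) → (((21/2)*b < -2 ↔ t ≤ -1) ∧ 3*b < 2 ∧ (¬(6*b = 10)))) ∧ ((¬(lim > 6*b - 1 ∧ t = lim + 2)) → (((21/2)*b < -2 ↔ t ≤ -1) ∧ 3*b < 2 ∧ (¬(6*b = 2*lim + 4)))) ∧ z = -4 implies it.
Every state satisfying the precondition satisfies the weakest precondition: the implication holds.
Answer: valid


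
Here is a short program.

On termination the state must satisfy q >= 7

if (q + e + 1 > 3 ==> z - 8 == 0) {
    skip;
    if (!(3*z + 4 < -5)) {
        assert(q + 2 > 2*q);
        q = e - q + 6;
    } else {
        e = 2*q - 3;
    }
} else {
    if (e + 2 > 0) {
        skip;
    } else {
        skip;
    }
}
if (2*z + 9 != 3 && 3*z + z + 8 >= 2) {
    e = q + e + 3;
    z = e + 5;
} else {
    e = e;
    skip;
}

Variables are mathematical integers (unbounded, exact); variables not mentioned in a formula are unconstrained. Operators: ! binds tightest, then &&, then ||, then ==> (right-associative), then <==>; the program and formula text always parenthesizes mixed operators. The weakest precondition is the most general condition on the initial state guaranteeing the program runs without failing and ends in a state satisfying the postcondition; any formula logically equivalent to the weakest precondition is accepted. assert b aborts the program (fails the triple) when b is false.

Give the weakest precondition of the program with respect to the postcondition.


Working backward. After the program, q >= 7 must hold.
Then branch requires q >= 7; else branch requires q >= 7.
Before the if: ((2*z != -6 && 4*z >= -6) ==> q >= 7) && ((!(2*z != -6 && 4*z >= -6)) ==> q >= 7)
Then branch requires ((!(3*z < -9)) ==> (q < 2 && ((2*z != -6 && 4*z >= -6) ==> e >= q + 1) && ((!(2*z != -6 && 4*z >= -6)) ==> e >= q + 1))) && (3*z < -9 ==> (((2*z != -6 && 4*z >= -6) ==> q >= 7) && ((!(2*z != -6 && 4*z >= -6)) ==> q >= 7))); else branch requires (e > -2 ==> (((2*z != -6 && 4*z >= -6) ==> q >= 7) && ((!(2*z != -6 && 4*z >= -6)) ==> q >= 7))) && ((!(e > -2)) ==> (((2*z != -6 && 4*z >= -6) ==> q >= 7) && ((!(2*z != -6 && 4*z >= -6)) ==> q >= 7))).
Before the if: ((e + q > 2 ==> z == 8) ==> (((!(3*z < -9)) ==> (q < 2 && ((2*z != -6 && 4*z >= -6) ==> e >= q + 1) && ((!(2*z != -6 && 4*z >= -6)) ==> e >= q + 1))) && (3*z < -9 ==> (((2*z != -6 && 4*z >= -6) ==> q >= 7) && ((!(2*z != -6 && 4*z >= -6)) ==> q >= 7))))) && ((!(e + q > 2 ==> z == 8)) ==> ((e > -2 ==> (((2*z != -6 && 4*z >= -6) ==> q >= 7) && ((!(2*z != -6 && 4*z >= -6)) ==> q >= 7))) && ((!(e > -2)) ==> (((2*z != -6 && 4*z >= -6) ==> q >= 7) && ((!(2*z != -6 && 4*z >= -6)) ==> q >= 7)))))
Answer: WP = ((e + q > 2 ==> z == 8) ==> (((!(3*z < -9)) ==> (q < 2 && ((2*z != -6 && 4*z >= -6) ==> e >= q + 1) && ((!(2*z != -6 && 4*z >= -6)) ==> e >= q + 1))) && (3*z < -9 ==> (((2*z != -6 && 4*z >= -6) ==> q >= 7) && ((!(2*z != -6 && 4*z >= -6)) ==> q >= 7))))) && ((!(e + q > 2 ==> z == 8)) ==> ((e > -2 ==> (((2*z != -6 && 4*z >= -6) ==> q >= 7) && ((!(2*z != -6 && 4*z >= -6)) ==> q >= 7))) && ((!(e > -2)) ==> (((2*z != -6 && 4*z >= -6) ==> q >= 7) && ((!(2*z != -6 && 4*z >= -6)) ==> q >= 7)))))


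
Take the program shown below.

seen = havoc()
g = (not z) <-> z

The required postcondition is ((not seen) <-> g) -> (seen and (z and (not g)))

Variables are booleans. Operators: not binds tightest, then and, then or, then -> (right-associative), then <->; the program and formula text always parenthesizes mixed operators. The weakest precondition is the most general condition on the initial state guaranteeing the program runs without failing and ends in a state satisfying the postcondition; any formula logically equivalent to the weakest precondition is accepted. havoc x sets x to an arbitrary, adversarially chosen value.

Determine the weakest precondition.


Working backward. After the program, the postcondition ((not seen) <-> g) -> (seen and (z and (not g))) must hold; in canonical form it is ((not seen) <-> g) -> (seen and z and (not g)).
Before g := (not z) <-> z: ((not seen) <-> ((not z) <-> z)) -> (seen and z and (not ((not z) <-> z)))
Before havoc seen: ((not ((not z) <-> z)) -> (z and (not ((not z) <-> z)))) and (not ((not z) <-> z))
Answer: WP = ((not ((not z) <-> z)) -> (z and (not ((not z) <-> z)))) and (not ((not z) <-> z))
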